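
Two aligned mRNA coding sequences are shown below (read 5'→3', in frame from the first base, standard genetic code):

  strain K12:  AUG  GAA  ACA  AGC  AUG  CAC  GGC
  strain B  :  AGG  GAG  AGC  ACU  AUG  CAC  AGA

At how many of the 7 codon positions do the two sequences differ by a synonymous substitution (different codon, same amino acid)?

Codon 1: AUG Met / AGG Arg — nonsynonymous.
Codon 2: GAA Glu / GAG Glu — synonymous.
Codon 3: ACA Thr / AGC Ser — nonsynonymous.
Codon 4: AGC Ser / ACU Thr — nonsynonymous.
Codon 5: AUG Met / AUG Met — identical.
Codon 6: CAC His / CAC His — identical.
Codon 7: GGC Gly / AGA Arg — nonsynonymous.
Synonymous differences: 1.

1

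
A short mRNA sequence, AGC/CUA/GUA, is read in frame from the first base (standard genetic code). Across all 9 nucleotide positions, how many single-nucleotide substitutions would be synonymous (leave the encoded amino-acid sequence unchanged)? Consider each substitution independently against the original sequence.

8

Codon 1 (AGC, Ser): 1 synonymous substitution.
Codon 2 (CUA, Leu): 4 synonymous substitutions.
Codon 3 (GUA, Val): 3 synonymous substitutions.
Total: 1 + 4 + 3 = 8.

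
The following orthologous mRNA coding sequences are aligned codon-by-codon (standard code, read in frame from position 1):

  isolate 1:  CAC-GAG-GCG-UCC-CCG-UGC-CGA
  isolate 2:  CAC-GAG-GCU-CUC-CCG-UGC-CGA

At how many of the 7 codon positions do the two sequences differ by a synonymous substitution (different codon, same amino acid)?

1

Codon 1: CAC His / CAC His — identical.
Codon 2: GAG Glu / GAG Glu — identical.
Codon 3: GCG Ala / GCU Ala — synonymous.
Codon 4: UCC Ser / CUC Leu — nonsynonymous.
Codon 5: CCG Pro / CCG Pro — identical.
Codon 6: UGC Cys / UGC Cys — identical.
Codon 7: CGA Arg / CGA Arg — identical.
Synonymous differences: 1.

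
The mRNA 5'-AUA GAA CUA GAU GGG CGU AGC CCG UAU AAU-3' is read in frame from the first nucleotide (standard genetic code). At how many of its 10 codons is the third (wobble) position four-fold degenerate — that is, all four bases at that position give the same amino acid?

Codon 1 AUA (Ile): third position 3-fold.
Codon 2 GAA (Glu): third position 2-fold.
Codon 3 CUA (Leu): third position 4-fold.
Codon 4 GAU (Asp): third position 2-fold.
Codon 5 GGG (Gly): third position 4-fold.
Codon 6 CGU (Arg): third position 4-fold.
Codon 7 AGC (Ser): third position 2-fold.
Codon 8 CCG (Pro): third position 4-fold.
Codon 9 UAU (Tyr): third position 2-fold.
Codon 10 AAU (Asn): third position 2-fold.
Four-fold degenerate third positions: 4.

4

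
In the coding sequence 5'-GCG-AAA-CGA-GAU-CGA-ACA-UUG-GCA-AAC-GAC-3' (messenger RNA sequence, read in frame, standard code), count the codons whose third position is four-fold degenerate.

5

Codon 1 GCG (Ala): third position 4-fold.
Codon 2 AAA (Lys): third position 2-fold.
Codon 3 CGA (Arg): third position 4-fold.
Codon 4 GAU (Asp): third position 2-fold.
Codon 5 CGA (Arg): third position 4-fold.
Codon 6 ACA (Thr): third position 4-fold.
Codon 7 UUG (Leu): third position 2-fold.
Codon 8 GCA (Ala): third position 4-fold.
Codon 9 AAC (Asn): third position 2-fold.
Codon 10 GAC (Asp): third position 2-fold.
Four-fold degenerate third positions: 5.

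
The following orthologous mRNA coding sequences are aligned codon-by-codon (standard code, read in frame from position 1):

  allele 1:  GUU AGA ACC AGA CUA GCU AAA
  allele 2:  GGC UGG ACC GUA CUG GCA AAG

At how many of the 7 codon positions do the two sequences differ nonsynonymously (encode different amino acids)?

3

Codon 1: GUU Val / GGC Gly — nonsynonymous.
Codon 2: AGA Arg / UGG Trp — nonsynonymous.
Codon 3: ACC Thr / ACC Thr — identical.
Codon 4: AGA Arg / GUA Val — nonsynonymous.
Codon 5: CUA Leu / CUG Leu — synonymous.
Codon 6: GCU Ala / GCA Ala — synonymous.
Codon 7: AAA Lys / AAG Lys — synonymous.
Nonsynonymous differences: 3.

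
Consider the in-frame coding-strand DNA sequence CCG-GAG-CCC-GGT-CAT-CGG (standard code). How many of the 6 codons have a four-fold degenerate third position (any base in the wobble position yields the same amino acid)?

Codon 1 CCG (Pro): third position 4-fold.
Codon 2 GAG (Glu): third position 2-fold.
Codon 3 CCC (Pro): third position 4-fold.
Codon 4 GGT (Gly): third position 4-fold.
Codon 5 CAT (His): third position 2-fold.
Codon 6 CGG (Arg): third position 4-fold.
Four-fold degenerate third positions: 4.

4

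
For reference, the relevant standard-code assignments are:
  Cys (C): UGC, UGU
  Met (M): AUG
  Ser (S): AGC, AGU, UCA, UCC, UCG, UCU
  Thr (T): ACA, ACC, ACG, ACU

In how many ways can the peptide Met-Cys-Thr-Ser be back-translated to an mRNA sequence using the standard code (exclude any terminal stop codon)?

Met: 1 codon.
Cys: 2 codons.
Thr: 4 codons.
Ser: 6 codons.
1 × 2 × 4 × 6 = 48.

48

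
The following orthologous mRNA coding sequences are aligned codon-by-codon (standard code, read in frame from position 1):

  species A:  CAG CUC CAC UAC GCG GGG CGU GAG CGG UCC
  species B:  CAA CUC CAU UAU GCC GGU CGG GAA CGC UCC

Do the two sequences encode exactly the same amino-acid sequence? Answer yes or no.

yes

Codon 1: CAG Gln / CAA Gln — synonymous.
Codon 2: CUC Leu / CUC Leu — identical.
Codon 3: CAC His / CAU His — synonymous.
Codon 4: UAC Tyr / UAU Tyr — synonymous.
Codon 5: GCG Ala / GCC Ala — synonymous.
Codon 6: GGG Gly / GGU Gly — synonymous.
Codon 7: CGU Arg / CGG Arg — synonymous.
Codon 8: GAG Glu / GAA Glu — synonymous.
Codon 9: CGG Arg / CGC Arg — synonymous.
Codon 10: UCC Ser / UCC Ser — identical.
Nonsynonymous differences: 0 → same protein.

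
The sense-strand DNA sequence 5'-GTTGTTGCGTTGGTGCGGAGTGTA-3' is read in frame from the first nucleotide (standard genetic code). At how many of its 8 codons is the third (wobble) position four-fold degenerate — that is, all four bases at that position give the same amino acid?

Codon 1 GTT (Val): third position 4-fold.
Codon 2 GTT (Val): third position 4-fold.
Codon 3 GCG (Ala): third position 4-fold.
Codon 4 TTG (Leu): third position 2-fold.
Codon 5 GTG (Val): third position 4-fold.
Codon 6 CGG (Arg): third position 4-fold.
Codon 7 AGT (Ser): third position 2-fold.
Codon 8 GTA (Val): third position 4-fold.
Four-fold degenerate third positions: 6.

6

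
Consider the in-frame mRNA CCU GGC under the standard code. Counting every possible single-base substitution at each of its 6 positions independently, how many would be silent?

Codon 1 (CCU, Pro): 3 synonymous substitutions.
Codon 2 (GGC, Gly): 3 synonymous substitutions.
Total: 3 + 3 = 6.

6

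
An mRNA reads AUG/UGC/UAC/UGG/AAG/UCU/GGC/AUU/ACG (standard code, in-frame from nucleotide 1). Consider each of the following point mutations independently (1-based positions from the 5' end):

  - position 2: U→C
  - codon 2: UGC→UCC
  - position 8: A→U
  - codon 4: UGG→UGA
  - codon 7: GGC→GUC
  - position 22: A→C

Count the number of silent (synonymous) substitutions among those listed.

0

Codon 1: AUG (Met) → ACG (Thr) — missense.
Codon 2: UGC (Cys) → UCC (Ser) — missense.
Codon 3: UAC (Tyr) → UUC (Phe) — missense.
Codon 4: UGG (Trp) → UGA (Stop) — nonsense.
Codon 7: GGC (Gly) → GUC (Val) — missense.
Codon 8: AUU (Ile) → CUU (Leu) — missense.
Synonymous: 0 of 6.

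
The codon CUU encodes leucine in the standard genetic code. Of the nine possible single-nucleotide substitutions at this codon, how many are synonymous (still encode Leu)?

3

Position 1: none → 0 synonymous.
Position 2: none → 0 synonymous.
Position 3: CUC, CUA, CUG → 3 synonymous.
Total: 0 + 0 + 3 = 3.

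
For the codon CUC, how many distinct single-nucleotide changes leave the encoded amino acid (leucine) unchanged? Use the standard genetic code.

Position 1: none → 0 synonymous.
Position 2: none → 0 synonymous.
Position 3: CUU, CUA, CUG → 3 synonymous.
Total: 0 + 0 + 3 = 3.

3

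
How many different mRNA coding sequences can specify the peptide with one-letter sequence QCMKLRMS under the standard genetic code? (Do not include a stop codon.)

1728

Gln: 2 codons.
Cys: 2 codons.
Met: 1 codon.
Lys: 2 codons.
Leu: 6 codons.
Arg: 6 codons.
Met: 1 codon.
Ser: 6 codons.
2 × 2 × 1 × 2 × 6 × 6 × 1 × 6 = 1728.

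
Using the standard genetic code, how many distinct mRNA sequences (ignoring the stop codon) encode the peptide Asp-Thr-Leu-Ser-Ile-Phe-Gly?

6912

Asp: 2 codons.
Thr: 4 codons.
Leu: 6 codons.
Ser: 6 codons.
Ile: 3 codons.
Phe: 2 codons.
Gly: 4 codons.
2 × 4 × 6 × 6 × 3 × 2 × 4 = 6912.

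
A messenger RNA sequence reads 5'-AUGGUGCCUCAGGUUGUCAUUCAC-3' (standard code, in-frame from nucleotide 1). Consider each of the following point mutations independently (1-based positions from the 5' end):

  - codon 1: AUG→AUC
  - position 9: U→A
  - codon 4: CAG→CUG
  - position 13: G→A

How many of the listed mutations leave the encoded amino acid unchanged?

Codon 1: AUG (Met) → AUC (Ile) — missense.
Codon 3: CCU (Pro) → CCA (Pro) — synonymous.
Codon 4: CAG (Gln) → CUG (Leu) — missense.
Codon 5: GUU (Val) → AUU (Ile) — missense.
Synonymous: 1 of 4.

1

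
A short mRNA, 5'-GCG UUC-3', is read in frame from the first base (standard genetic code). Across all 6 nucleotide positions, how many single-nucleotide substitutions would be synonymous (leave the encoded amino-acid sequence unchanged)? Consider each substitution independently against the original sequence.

4

Codon 1 (GCG, Ala): 3 synonymous substitutions.
Codon 2 (UUC, Phe): 1 synonymous substitution.
Total: 3 + 1 = 4.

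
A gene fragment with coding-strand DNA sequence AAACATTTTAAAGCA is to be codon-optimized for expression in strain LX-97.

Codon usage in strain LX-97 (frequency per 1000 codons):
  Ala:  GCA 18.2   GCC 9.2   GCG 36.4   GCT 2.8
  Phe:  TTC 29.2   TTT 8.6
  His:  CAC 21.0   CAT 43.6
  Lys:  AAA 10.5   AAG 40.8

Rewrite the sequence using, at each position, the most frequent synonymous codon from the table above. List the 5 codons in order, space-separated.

AAG CAT TTC AAG GCG

Codon 1 (Lys): best is AAG at 40.8.
Codon 2 (His): best is CAT at 43.6.
Codon 3 (Phe): best is TTC at 29.2.
Codon 4 (Lys): best is AAG at 40.8.
Codon 5 (Ala): best is GCG at 36.4.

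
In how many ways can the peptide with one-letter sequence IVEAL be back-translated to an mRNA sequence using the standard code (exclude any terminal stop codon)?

Ile: 3 codons.
Val: 4 codons.
Glu: 2 codons.
Ala: 4 codons.
Leu: 6 codons.
3 × 4 × 2 × 4 × 6 = 576.

576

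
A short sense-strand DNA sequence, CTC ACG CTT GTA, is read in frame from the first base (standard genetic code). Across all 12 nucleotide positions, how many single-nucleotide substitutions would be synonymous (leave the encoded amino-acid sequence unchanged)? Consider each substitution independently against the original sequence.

Codon 1 (CTC, Leu): 3 synonymous substitutions.
Codon 2 (ACG, Thr): 3 synonymous substitutions.
Codon 3 (CTT, Leu): 3 synonymous substitutions.
Codon 4 (GTA, Val): 3 synonymous substitutions.
Total: 3 + 3 + 3 + 3 = 12.

12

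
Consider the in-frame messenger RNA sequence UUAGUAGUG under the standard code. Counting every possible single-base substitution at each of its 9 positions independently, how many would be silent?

8

Codon 1 (UUA, Leu): 2 synonymous substitutions.
Codon 2 (GUA, Val): 3 synonymous substitutions.
Codon 3 (GUG, Val): 3 synonymous substitutions.
Total: 2 + 3 + 3 = 8.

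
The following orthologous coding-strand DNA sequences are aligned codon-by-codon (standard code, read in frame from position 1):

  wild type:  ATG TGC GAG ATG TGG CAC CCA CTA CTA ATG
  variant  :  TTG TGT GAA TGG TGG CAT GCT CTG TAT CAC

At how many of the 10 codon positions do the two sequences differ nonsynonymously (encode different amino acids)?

Codon 1: ATG Met / TTG Leu — nonsynonymous.
Codon 2: TGC Cys / TGT Cys — synonymous.
Codon 3: GAG Glu / GAA Glu — synonymous.
Codon 4: ATG Met / TGG Trp — nonsynonymous.
Codon 5: TGG Trp / TGG Trp — identical.
Codon 6: CAC His / CAT His — synonymous.
Codon 7: CCA Pro / GCT Ala — nonsynonymous.
Codon 8: CTA Leu / CTG Leu — synonymous.
Codon 9: CTA Leu / TAT Tyr — nonsynonymous.
Codon 10: ATG Met / CAC His — nonsynonymous.
Nonsynonymous differences: 5.

5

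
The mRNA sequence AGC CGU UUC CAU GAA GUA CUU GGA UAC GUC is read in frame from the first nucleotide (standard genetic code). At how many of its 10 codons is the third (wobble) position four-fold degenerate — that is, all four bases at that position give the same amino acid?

5

Codon 1 AGC (Ser): third position 2-fold.
Codon 2 CGU (Arg): third position 4-fold.
Codon 3 UUC (Phe): third position 2-fold.
Codon 4 CAU (His): third position 2-fold.
Codon 5 GAA (Glu): third position 2-fold.
Codon 6 GUA (Val): third position 4-fold.
Codon 7 CUU (Leu): third position 4-fold.
Codon 8 GGA (Gly): third position 4-fold.
Codon 9 UAC (Tyr): third position 2-fold.
Codon 10 GUC (Val): third position 4-fold.
Four-fold degenerate third positions: 5.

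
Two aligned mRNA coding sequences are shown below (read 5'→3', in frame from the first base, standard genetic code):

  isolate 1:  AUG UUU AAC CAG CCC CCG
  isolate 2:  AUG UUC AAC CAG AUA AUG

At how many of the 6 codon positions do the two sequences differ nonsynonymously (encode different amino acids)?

Codon 1: AUG Met / AUG Met — identical.
Codon 2: UUU Phe / UUC Phe — synonymous.
Codon 3: AAC Asn / AAC Asn — identical.
Codon 4: CAG Gln / CAG Gln — identical.
Codon 5: CCC Pro / AUA Ile — nonsynonymous.
Codon 6: CCG Pro / AUG Met — nonsynonymous.
Nonsynonymous differences: 2.

2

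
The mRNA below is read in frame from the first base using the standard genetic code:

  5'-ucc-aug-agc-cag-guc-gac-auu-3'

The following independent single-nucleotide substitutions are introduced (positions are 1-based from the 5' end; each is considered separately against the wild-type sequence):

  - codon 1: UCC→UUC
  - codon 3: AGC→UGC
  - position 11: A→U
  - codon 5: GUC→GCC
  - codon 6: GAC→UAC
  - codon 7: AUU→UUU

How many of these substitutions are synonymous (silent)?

0

Codon 1: UCC (Ser) → UUC (Phe) — missense.
Codon 3: AGC (Ser) → UGC (Cys) — missense.
Codon 4: CAG (Gln) → CUG (Leu) — missense.
Codon 5: GUC (Val) → GCC (Ala) — missense.
Codon 6: GAC (Asp) → UAC (Tyr) — missense.
Codon 7: AUU (Ile) → UUU (Phe) — missense.
Synonymous: 0 of 6.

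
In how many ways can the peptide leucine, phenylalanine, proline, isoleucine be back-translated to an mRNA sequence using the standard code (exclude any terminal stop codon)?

Leu: 6 codons.
Phe: 2 codons.
Pro: 4 codons.
Ile: 3 codons.
6 × 2 × 4 × 3 = 144.

144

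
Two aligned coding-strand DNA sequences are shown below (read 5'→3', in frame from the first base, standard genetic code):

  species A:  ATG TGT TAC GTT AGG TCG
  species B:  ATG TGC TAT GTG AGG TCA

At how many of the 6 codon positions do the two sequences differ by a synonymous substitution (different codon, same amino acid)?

4

Codon 1: ATG Met / ATG Met — identical.
Codon 2: TGT Cys / TGC Cys — synonymous.
Codon 3: TAC Tyr / TAT Tyr — synonymous.
Codon 4: GTT Val / GTG Val — synonymous.
Codon 5: AGG Arg / AGG Arg — identical.
Codon 6: TCG Ser / TCA Ser — synonymous.
Synonymous differences: 4.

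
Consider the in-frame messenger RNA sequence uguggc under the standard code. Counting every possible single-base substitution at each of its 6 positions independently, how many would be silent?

4

Codon 1 (UGU, Cys): 1 synonymous substitution.
Codon 2 (GGC, Gly): 3 synonymous substitutions.
Total: 1 + 3 = 4.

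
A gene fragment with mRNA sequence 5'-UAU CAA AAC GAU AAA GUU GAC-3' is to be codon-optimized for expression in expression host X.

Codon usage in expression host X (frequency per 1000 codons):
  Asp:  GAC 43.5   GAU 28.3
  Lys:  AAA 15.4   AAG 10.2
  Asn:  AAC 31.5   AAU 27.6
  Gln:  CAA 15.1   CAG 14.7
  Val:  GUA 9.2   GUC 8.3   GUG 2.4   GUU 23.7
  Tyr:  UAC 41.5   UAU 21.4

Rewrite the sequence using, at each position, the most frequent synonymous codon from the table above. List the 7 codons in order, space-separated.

Codon 1 (Tyr): best is UAC at 41.5.
Codon 2 (Gln): best is CAA at 15.1.
Codon 3 (Asn): best is AAC at 31.5.
Codon 4 (Asp): best is GAC at 43.5.
Codon 5 (Lys): best is AAA at 15.4.
Codon 6 (Val): best is GUU at 23.7.
Codon 7 (Asp): best is GAC at 43.5.

UAC CAA AAC GAC AAA GUU GAC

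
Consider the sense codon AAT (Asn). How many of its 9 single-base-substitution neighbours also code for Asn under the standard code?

Position 1: none → 0 synonymous.
Position 2: none → 0 synonymous.
Position 3: AAC → 1 synonymous.
Total: 0 + 0 + 1 = 1.

1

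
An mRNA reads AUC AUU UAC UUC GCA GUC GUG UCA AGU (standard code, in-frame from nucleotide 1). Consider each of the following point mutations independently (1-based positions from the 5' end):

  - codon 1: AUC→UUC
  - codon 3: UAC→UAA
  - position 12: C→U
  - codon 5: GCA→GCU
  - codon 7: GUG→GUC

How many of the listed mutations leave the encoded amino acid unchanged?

Codon 1: AUC (Ile) → UUC (Phe) — missense.
Codon 3: UAC (Tyr) → UAA (Stop) — nonsense.
Codon 4: UUC (Phe) → UUU (Phe) — synonymous.
Codon 5: GCA (Ala) → GCU (Ala) — synonymous.
Codon 7: GUG (Val) → GUC (Val) — synonymous.
Synonymous: 3 of 5.

3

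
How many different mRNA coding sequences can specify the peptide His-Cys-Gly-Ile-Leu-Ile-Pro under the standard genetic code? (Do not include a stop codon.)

3456

His: 2 codons.
Cys: 2 codons.
Gly: 4 codons.
Ile: 3 codons.
Leu: 6 codons.
Ile: 3 codons.
Pro: 4 codons.
2 × 2 × 4 × 3 × 6 × 3 × 4 = 3456.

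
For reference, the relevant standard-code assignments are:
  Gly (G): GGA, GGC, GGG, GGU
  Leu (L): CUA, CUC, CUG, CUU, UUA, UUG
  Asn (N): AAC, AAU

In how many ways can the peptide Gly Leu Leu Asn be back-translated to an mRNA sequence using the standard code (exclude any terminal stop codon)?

288

Gly: 4 codons.
Leu: 6 codons.
Leu: 6 codons.
Asn: 2 codons.
4 × 6 × 6 × 2 = 288.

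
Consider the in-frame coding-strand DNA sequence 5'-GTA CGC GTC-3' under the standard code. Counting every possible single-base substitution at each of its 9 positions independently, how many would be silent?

Codon 1 (GTA, Val): 3 synonymous substitutions.
Codon 2 (CGC, Arg): 3 synonymous substitutions.
Codon 3 (GTC, Val): 3 synonymous substitutions.
Total: 3 + 3 + 3 = 9.

9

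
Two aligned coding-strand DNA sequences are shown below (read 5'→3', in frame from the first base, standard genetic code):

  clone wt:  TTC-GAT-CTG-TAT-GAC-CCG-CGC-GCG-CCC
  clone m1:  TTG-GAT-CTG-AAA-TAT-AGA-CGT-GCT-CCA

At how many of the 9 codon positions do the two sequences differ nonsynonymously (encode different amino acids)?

4

Codon 1: TTC Phe / TTG Leu — nonsynonymous.
Codon 2: GAT Asp / GAT Asp — identical.
Codon 3: CTG Leu / CTG Leu — identical.
Codon 4: TAT Tyr / AAA Lys — nonsynonymous.
Codon 5: GAC Asp / TAT Tyr — nonsynonymous.
Codon 6: CCG Pro / AGA Arg — nonsynonymous.
Codon 7: CGC Arg / CGT Arg — synonymous.
Codon 8: GCG Ala / GCT Ala — synonymous.
Codon 9: CCC Pro / CCA Pro — synonymous.
Nonsynonymous differences: 4.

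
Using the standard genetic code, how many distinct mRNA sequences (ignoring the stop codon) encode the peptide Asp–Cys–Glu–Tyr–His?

32

Asp: 2 codons.
Cys: 2 codons.
Glu: 2 codons.
Tyr: 2 codons.
His: 2 codons.
2 × 2 × 2 × 2 × 2 = 32.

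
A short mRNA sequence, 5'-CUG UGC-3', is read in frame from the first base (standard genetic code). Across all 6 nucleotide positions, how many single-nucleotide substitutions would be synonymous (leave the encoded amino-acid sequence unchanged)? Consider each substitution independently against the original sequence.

5

Codon 1 (CUG, Leu): 4 synonymous substitutions.
Codon 2 (UGC, Cys): 1 synonymous substitution.
Total: 4 + 1 = 5.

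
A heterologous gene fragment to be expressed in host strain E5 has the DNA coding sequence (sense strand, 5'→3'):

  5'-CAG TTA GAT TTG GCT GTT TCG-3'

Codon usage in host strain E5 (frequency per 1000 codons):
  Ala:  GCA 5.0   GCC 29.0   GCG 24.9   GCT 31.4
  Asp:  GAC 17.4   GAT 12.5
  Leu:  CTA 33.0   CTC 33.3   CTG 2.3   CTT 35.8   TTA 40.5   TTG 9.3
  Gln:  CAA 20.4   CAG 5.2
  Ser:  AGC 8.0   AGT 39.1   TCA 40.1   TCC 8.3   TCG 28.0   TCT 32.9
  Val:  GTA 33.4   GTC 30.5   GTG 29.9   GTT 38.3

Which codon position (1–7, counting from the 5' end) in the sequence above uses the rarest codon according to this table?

1

Codon 1 CAG (Gln): 5.2 per 1000.
Codon 2 TTA (Leu): 40.5 per 1000.
Codon 3 GAT (Asp): 12.5 per 1000.
Codon 4 TTG (Leu): 9.3 per 1000.
Codon 5 GCT (Ala): 31.4 per 1000.
Codon 6 GTT (Val): 38.3 per 1000.
Codon 7 TCG (Ser): 28.0 per 1000.
Lowest frequency is 5.2 at codon 1.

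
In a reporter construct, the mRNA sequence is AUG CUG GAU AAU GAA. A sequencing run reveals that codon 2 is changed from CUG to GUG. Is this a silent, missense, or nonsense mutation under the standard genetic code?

missense

Position 4 falls in codon 2: CUG → Leu.
After the substitution the codon is GUG → Val.
Leu ≠ Val, so this is a missense mutation.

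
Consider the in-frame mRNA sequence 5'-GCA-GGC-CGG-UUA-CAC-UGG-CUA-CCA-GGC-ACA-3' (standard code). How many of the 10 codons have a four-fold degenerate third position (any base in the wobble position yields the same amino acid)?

7

Codon 1 GCA (Ala): third position 4-fold.
Codon 2 GGC (Gly): third position 4-fold.
Codon 3 CGG (Arg): third position 4-fold.
Codon 4 UUA (Leu): third position 2-fold.
Codon 5 CAC (His): third position 2-fold.
Codon 6 UGG (Trp): third position 1-fold.
Codon 7 CUA (Leu): third position 4-fold.
Codon 8 CCA (Pro): third position 4-fold.
Codon 9 GGC (Gly): third position 4-fold.
Codon 10 ACA (Thr): third position 4-fold.
Four-fold degenerate third positions: 7.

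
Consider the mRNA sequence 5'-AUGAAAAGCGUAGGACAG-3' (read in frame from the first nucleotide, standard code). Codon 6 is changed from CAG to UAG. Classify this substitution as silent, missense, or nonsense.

Position 16 falls in codon 6: CAG → Gln.
After the substitution the codon is UAG → Stop.
The new codon is a stop codon, so this is a nonsense mutation.

nonsense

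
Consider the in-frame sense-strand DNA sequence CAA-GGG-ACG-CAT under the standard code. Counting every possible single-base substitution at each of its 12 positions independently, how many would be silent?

8

Codon 1 (CAA, Gln): 1 synonymous substitution.
Codon 2 (GGG, Gly): 3 synonymous substitutions.
Codon 3 (ACG, Thr): 3 synonymous substitutions.
Codon 4 (CAT, His): 1 synonymous substitution.
Total: 1 + 3 + 3 + 1 = 8.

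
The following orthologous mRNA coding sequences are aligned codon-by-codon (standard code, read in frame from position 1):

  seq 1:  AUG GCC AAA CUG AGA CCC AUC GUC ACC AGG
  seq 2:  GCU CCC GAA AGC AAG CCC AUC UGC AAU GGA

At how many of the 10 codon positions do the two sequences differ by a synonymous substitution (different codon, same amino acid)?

Codon 1: AUG Met / GCU Ala — nonsynonymous.
Codon 2: GCC Ala / CCC Pro — nonsynonymous.
Codon 3: AAA Lys / GAA Glu — nonsynonymous.
Codon 4: CUG Leu / AGC Ser — nonsynonymous.
Codon 5: AGA Arg / AAG Lys — nonsynonymous.
Codon 6: CCC Pro / CCC Pro — identical.
Codon 7: AUC Ile / AUC Ile — identical.
Codon 8: GUC Val / UGC Cys — nonsynonymous.
Codon 9: ACC Thr / AAU Asn — nonsynonymous.
Codon 10: AGG Arg / GGA Gly — nonsynonymous.
Synonymous differences: 0.

0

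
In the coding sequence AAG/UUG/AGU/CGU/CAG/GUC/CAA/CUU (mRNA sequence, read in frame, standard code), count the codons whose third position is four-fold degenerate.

3

Codon 1 AAG (Lys): third position 2-fold.
Codon 2 UUG (Leu): third position 2-fold.
Codon 3 AGU (Ser): third position 2-fold.
Codon 4 CGU (Arg): third position 4-fold.
Codon 5 CAG (Gln): third position 2-fold.
Codon 6 GUC (Val): third position 4-fold.
Codon 7 CAA (Gln): third position 2-fold.
Codon 8 CUU (Leu): third position 4-fold.
Four-fold degenerate third positions: 3.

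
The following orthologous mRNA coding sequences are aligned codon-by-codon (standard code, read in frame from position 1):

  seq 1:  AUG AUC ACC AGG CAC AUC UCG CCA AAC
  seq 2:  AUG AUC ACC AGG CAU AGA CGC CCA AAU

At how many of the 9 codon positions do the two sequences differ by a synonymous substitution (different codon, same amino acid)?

2

Codon 1: AUG Met / AUG Met — identical.
Codon 2: AUC Ile / AUC Ile — identical.
Codon 3: ACC Thr / ACC Thr — identical.
Codon 4: AGG Arg / AGG Arg — identical.
Codon 5: CAC His / CAU His — synonymous.
Codon 6: AUC Ile / AGA Arg — nonsynonymous.
Codon 7: UCG Ser / CGC Arg — nonsynonymous.
Codon 8: CCA Pro / CCA Pro — identical.
Codon 9: AAC Asn / AAU Asn — synonymous.
Synonymous differences: 2.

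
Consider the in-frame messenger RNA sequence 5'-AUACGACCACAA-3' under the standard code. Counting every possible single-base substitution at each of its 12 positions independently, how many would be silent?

Codon 1 (AUA, Ile): 2 synonymous substitutions.
Codon 2 (CGA, Arg): 4 synonymous substitutions.
Codon 3 (CCA, Pro): 3 synonymous substitutions.
Codon 4 (CAA, Gln): 1 synonymous substitution.
Total: 2 + 4 + 3 + 1 = 10.

10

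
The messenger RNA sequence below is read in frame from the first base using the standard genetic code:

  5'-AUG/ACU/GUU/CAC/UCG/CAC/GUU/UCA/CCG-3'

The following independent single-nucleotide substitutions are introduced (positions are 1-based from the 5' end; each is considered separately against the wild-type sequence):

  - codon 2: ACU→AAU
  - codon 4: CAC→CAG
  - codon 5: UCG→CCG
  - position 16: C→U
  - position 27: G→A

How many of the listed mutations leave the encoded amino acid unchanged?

Codon 2: ACU (Thr) → AAU (Asn) — missense.
Codon 4: CAC (His) → CAG (Gln) — missense.
Codon 5: UCG (Ser) → CCG (Pro) — missense.
Codon 6: CAC (His) → UAC (Tyr) — missense.
Codon 9: CCG (Pro) → CCA (Pro) — synonymous.
Synonymous: 1 of 5.

1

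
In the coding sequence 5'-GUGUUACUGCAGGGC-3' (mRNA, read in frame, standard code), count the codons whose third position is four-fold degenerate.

3

Codon 1 GUG (Val): third position 4-fold.
Codon 2 UUA (Leu): third position 2-fold.
Codon 3 CUG (Leu): third position 4-fold.
Codon 4 CAG (Gln): third position 2-fold.
Codon 5 GGC (Gly): third position 4-fold.
Four-fold degenerate third positions: 3.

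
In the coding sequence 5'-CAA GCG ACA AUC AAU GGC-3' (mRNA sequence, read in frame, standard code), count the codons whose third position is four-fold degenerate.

3

Codon 1 CAA (Gln): third position 2-fold.
Codon 2 GCG (Ala): third position 4-fold.
Codon 3 ACA (Thr): third position 4-fold.
Codon 4 AUC (Ile): third position 3-fold.
Codon 5 AAU (Asn): third position 2-fold.
Codon 6 GGC (Gly): third position 4-fold.
Four-fold degenerate third positions: 3.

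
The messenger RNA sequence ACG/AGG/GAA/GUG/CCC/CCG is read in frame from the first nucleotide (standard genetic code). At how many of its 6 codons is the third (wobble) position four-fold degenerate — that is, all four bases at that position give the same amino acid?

Codon 1 ACG (Thr): third position 4-fold.
Codon 2 AGG (Arg): third position 2-fold.
Codon 3 GAA (Glu): third position 2-fold.
Codon 4 GUG (Val): third position 4-fold.
Codon 5 CCC (Pro): third position 4-fold.
Codon 6 CCG (Pro): third position 4-fold.
Four-fold degenerate third positions: 4.

4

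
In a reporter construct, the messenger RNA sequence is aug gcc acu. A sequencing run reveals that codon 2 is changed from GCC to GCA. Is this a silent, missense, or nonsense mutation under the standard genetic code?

silent

Position 6 falls in codon 2: GCC → Ala.
After the substitution the codon is GCA → Ala.
Both encode Ala, so the change is synonymous.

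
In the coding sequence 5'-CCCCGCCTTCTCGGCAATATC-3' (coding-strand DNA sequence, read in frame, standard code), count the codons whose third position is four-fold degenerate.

Codon 1 CCC (Pro): third position 4-fold.
Codon 2 CGC (Arg): third position 4-fold.
Codon 3 CTT (Leu): third position 4-fold.
Codon 4 CTC (Leu): third position 4-fold.
Codon 5 GGC (Gly): third position 4-fold.
Codon 6 AAT (Asn): third position 2-fold.
Codon 7 ATC (Ile): third position 3-fold.
Four-fold degenerate third positions: 5.

5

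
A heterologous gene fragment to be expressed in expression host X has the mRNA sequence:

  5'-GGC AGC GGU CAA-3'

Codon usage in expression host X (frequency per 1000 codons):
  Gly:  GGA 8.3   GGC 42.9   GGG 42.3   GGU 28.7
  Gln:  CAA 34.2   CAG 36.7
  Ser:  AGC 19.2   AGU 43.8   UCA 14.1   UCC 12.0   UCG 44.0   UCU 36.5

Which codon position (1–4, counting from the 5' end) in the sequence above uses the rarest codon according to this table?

2

Codon 1 GGC (Gly): 42.9 per 1000.
Codon 2 AGC (Ser): 19.2 per 1000.
Codon 3 GGU (Gly): 28.7 per 1000.
Codon 4 CAA (Gln): 34.2 per 1000.
Lowest frequency is 19.2 at codon 2.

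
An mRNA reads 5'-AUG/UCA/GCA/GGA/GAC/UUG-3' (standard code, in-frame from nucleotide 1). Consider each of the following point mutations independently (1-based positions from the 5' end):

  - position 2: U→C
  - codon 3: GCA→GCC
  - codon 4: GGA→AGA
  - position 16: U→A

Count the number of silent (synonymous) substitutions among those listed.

Codon 1: AUG (Met) → ACG (Thr) — missense.
Codon 3: GCA (Ala) → GCC (Ala) — synonymous.
Codon 4: GGA (Gly) → AGA (Arg) — missense.
Codon 6: UUG (Leu) → AUG (Met) — missense.
Synonymous: 1 of 4.

1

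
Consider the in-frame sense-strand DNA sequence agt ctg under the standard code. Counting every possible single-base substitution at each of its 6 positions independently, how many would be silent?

Codon 1 (AGT, Ser): 1 synonymous substitution.
Codon 2 (CTG, Leu): 4 synonymous substitutions.
Total: 1 + 4 = 5.

5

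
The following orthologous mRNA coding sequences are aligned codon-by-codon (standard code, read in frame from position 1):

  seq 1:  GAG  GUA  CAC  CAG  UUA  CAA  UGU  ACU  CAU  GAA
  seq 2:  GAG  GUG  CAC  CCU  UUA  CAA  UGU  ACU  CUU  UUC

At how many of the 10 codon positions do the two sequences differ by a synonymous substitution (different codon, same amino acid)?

Codon 1: GAG Glu / GAG Glu — identical.
Codon 2: GUA Val / GUG Val — synonymous.
Codon 3: CAC His / CAC His — identical.
Codon 4: CAG Gln / CCU Pro — nonsynonymous.
Codon 5: UUA Leu / UUA Leu — identical.
Codon 6: CAA Gln / CAA Gln — identical.
Codon 7: UGU Cys / UGU Cys — identical.
Codon 8: ACU Thr / ACU Thr — identical.
Codon 9: CAU His / CUU Leu — nonsynonymous.
Codon 10: GAA Glu / UUC Phe — nonsynonymous.
Synonymous differences: 1.

1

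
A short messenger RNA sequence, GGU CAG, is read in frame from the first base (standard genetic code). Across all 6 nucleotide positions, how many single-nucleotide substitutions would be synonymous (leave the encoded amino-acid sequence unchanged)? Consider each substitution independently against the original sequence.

4

Codon 1 (GGU, Gly): 3 synonymous substitutions.
Codon 2 (CAG, Gln): 1 synonymous substitution.
Total: 3 + 1 = 4.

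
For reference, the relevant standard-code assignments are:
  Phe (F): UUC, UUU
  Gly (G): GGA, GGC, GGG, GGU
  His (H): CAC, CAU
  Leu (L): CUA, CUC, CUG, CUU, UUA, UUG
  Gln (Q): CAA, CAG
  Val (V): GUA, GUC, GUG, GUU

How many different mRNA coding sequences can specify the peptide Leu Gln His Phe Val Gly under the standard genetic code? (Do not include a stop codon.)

Leu: 6 codons.
Gln: 2 codons.
His: 2 codons.
Phe: 2 codons.
Val: 4 codons.
Gly: 4 codons.
6 × 2 × 2 × 2 × 4 × 4 = 768.

768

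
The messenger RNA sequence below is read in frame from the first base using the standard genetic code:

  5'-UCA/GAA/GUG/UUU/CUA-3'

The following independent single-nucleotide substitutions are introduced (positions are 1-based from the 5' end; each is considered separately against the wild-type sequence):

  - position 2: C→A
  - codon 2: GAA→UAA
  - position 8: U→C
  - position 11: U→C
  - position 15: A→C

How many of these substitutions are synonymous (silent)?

1

Codon 1: UCA (Ser) → UAA (Stop) — nonsense.
Codon 2: GAA (Glu) → UAA (Stop) — nonsense.
Codon 3: GUG (Val) → GCG (Ala) — missense.
Codon 4: UUU (Phe) → UCU (Ser) — missense.
Codon 5: CUA (Leu) → CUC (Leu) — synonymous.
Synonymous: 1 of 5.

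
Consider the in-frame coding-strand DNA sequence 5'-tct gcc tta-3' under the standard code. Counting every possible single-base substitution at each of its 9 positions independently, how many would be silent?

Codon 1 (TCT, Ser): 3 synonymous substitutions.
Codon 2 (GCC, Ala): 3 synonymous substitutions.
Codon 3 (TTA, Leu): 2 synonymous substitutions.
Total: 3 + 3 + 2 = 8.

8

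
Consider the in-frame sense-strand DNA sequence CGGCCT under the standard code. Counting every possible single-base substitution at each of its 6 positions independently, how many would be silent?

Codon 1 (CGG, Arg): 4 synonymous substitutions.
Codon 2 (CCT, Pro): 3 synonymous substitutions.
Total: 4 + 3 = 7.

7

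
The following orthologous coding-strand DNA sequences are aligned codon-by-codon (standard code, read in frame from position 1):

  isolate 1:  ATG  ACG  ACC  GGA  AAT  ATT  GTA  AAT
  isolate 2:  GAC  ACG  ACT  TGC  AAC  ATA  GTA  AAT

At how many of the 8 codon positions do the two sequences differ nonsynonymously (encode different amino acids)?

2

Codon 1: ATG Met / GAC Asp — nonsynonymous.
Codon 2: ACG Thr / ACG Thr — identical.
Codon 3: ACC Thr / ACT Thr — synonymous.
Codon 4: GGA Gly / TGC Cys — nonsynonymous.
Codon 5: AAT Asn / AAC Asn — synonymous.
Codon 6: ATT Ile / ATA Ile — synonymous.
Codon 7: GTA Val / GTA Val — identical.
Codon 8: AAT Asn / AAT Asn — identical.
Nonsynonymous differences: 2.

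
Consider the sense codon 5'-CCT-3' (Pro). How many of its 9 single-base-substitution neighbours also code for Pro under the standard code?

3

Position 1: none → 0 synonymous.
Position 2: none → 0 synonymous.
Position 3: CCC, CCA, CCG → 3 synonymous.
Total: 0 + 0 + 3 = 3.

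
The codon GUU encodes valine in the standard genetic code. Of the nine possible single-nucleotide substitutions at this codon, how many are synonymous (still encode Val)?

3

Position 1: none → 0 synonymous.
Position 2: none → 0 synonymous.
Position 3: GUC, GUA, GUG → 3 synonymous.
Total: 0 + 0 + 3 = 3.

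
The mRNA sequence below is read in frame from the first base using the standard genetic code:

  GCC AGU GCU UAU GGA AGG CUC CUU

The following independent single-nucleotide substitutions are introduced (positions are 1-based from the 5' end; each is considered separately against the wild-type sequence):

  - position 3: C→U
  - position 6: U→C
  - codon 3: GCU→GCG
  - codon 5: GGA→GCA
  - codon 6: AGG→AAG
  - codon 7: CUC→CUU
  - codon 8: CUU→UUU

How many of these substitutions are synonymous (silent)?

4

Codon 1: GCC (Ala) → GCU (Ala) — synonymous.
Codon 2: AGU (Ser) → AGC (Ser) — synonymous.
Codon 3: GCU (Ala) → GCG (Ala) — synonymous.
Codon 5: GGA (Gly) → GCA (Ala) — missense.
Codon 6: AGG (Arg) → AAG (Lys) — missense.
Codon 7: CUC (Leu) → CUU (Leu) — synonymous.
Codon 8: CUU (Leu) → UUU (Phe) — missense.
Synonymous: 4 of 7.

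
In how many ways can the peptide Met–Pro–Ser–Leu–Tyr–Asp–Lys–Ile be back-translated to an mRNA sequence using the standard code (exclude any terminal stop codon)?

Met: 1 codon.
Pro: 4 codons.
Ser: 6 codons.
Leu: 6 codons.
Tyr: 2 codons.
Asp: 2 codons.
Lys: 2 codons.
Ile: 3 codons.
1 × 4 × 6 × 6 × 2 × 2 × 2 × 3 = 3456.

3456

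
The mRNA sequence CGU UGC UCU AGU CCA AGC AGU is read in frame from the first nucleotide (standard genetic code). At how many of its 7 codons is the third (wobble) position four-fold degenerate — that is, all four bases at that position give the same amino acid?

3

Codon 1 CGU (Arg): third position 4-fold.
Codon 2 UGC (Cys): third position 2-fold.
Codon 3 UCU (Ser): third position 4-fold.
Codon 4 AGU (Ser): third position 2-fold.
Codon 5 CCA (Pro): third position 4-fold.
Codon 6 AGC (Ser): third position 2-fold.
Codon 7 AGU (Ser): third position 2-fold.
Four-fold degenerate third positions: 3.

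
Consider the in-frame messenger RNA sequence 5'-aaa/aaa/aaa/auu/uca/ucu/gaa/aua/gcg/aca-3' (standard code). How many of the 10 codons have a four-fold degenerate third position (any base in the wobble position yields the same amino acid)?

Codon 1 AAA (Lys): third position 2-fold.
Codon 2 AAA (Lys): third position 2-fold.
Codon 3 AAA (Lys): third position 2-fold.
Codon 4 AUU (Ile): third position 3-fold.
Codon 5 UCA (Ser): third position 4-fold.
Codon 6 UCU (Ser): third position 4-fold.
Codon 7 GAA (Glu): third position 2-fold.
Codon 8 AUA (Ile): third position 3-fold.
Codon 9 GCG (Ala): third position 4-fold.
Codon 10 ACA (Thr): third position 4-fold.
Four-fold degenerate third positions: 4.

4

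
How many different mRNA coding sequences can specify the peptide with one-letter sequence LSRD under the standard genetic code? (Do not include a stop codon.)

Leu: 6 codons.
Ser: 6 codons.
Arg: 6 codons.
Asp: 2 codons.
6 × 6 × 6 × 2 = 432.

432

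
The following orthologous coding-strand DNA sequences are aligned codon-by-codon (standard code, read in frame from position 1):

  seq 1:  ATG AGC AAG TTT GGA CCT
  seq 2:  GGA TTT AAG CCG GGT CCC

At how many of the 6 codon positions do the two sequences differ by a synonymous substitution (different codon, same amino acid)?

2

Codon 1: ATG Met / GGA Gly — nonsynonymous.
Codon 2: AGC Ser / TTT Phe — nonsynonymous.
Codon 3: AAG Lys / AAG Lys — identical.
Codon 4: TTT Phe / CCG Pro — nonsynonymous.
Codon 5: GGA Gly / GGT Gly — synonymous.
Codon 6: CCT Pro / CCC Pro — synonymous.
Synonymous differences: 2.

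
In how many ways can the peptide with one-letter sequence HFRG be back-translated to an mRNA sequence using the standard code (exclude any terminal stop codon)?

His: 2 codons.
Phe: 2 codons.
Arg: 6 codons.
Gly: 4 codons.
2 × 2 × 6 × 4 = 96.

96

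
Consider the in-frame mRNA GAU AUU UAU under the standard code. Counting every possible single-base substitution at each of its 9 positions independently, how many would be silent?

4

Codon 1 (GAU, Asp): 1 synonymous substitution.
Codon 2 (AUU, Ile): 2 synonymous substitutions.
Codon 3 (UAU, Tyr): 1 synonymous substitution.
Total: 1 + 2 + 1 = 4.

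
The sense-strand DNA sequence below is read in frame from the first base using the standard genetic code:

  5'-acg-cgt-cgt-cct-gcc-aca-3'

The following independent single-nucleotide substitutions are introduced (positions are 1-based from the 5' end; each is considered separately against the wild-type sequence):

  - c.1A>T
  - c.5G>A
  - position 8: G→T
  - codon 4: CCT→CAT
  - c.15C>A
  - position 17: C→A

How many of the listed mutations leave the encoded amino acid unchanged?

1

Codon 1: ACG (Thr) → TCG (Ser) — missense.
Codon 2: CGT (Arg) → CAT (His) — missense.
Codon 3: CGT (Arg) → CTT (Leu) — missense.
Codon 4: CCT (Pro) → CAT (His) — missense.
Codon 5: GCC (Ala) → GCA (Ala) — synonymous.
Codon 6: ACA (Thr) → AAA (Lys) — missense.
Synonymous: 1 of 6.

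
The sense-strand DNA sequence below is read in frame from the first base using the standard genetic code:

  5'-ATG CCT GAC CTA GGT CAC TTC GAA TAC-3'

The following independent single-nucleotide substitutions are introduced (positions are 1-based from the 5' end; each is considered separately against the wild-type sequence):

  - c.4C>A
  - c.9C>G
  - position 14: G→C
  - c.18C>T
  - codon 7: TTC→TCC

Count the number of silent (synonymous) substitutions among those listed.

1

Codon 2: CCT (Pro) → ACT (Thr) — missense.
Codon 3: GAC (Asp) → GAG (Glu) — missense.
Codon 5: GGT (Gly) → GCT (Ala) — missense.
Codon 6: CAC (His) → CAT (His) — synonymous.
Codon 7: TTC (Phe) → TCC (Ser) — missense.
Synonymous: 1 of 5.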